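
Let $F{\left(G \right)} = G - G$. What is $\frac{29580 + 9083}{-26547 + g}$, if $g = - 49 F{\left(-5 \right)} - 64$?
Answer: $- \frac{1681}{1157} \approx -1.4529$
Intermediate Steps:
$F{\left(G \right)} = 0$
$g = -64$ ($g = \left(-49\right) 0 - 64 = 0 - 64 = -64$)
$\frac{29580 + 9083}{-26547 + g} = \frac{29580 + 9083}{-26547 - 64} = \frac{38663}{-26611} = 38663 \left(- \frac{1}{26611}\right) = - \frac{1681}{1157}$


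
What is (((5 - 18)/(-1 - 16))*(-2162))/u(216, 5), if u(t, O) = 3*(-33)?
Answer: 28106/1683 ≈ 16.700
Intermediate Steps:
u(t, O) = -99
(((5 - 18)/(-1 - 16))*(-2162))/u(216, 5) = (((5 - 18)/(-1 - 16))*(-2162))/(-99) = (-13/(-17)*(-2162))*(-1/99) = (-13*(-1/17)*(-2162))*(-1/99) = ((13/17)*(-2162))*(-1/99) = -28106/17*(-1/99) = 28106/1683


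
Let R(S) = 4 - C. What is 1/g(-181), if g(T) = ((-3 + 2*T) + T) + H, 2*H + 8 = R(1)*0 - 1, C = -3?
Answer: -2/1101 ≈ -0.0018165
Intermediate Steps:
R(S) = 7 (R(S) = 4 - 1*(-3) = 4 + 3 = 7)
H = -9/2 (H = -4 + (7*0 - 1)/2 = -4 + (0 - 1)/2 = -4 + (½)*(-1) = -4 - ½ = -9/2 ≈ -4.5000)
g(T) = -15/2 + 3*T (g(T) = ((-3 + 2*T) + T) - 9/2 = (-3 + 3*T) - 9/2 = -15/2 + 3*T)
1/g(-181) = 1/(-15/2 + 3*(-181)) = 1/(-15/2 - 543) = 1/(-1101/2) = -2/1101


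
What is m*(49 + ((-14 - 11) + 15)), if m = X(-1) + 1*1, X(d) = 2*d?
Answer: -39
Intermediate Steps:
m = -1 (m = 2*(-1) + 1*1 = -2 + 1 = -1)
m*(49 + ((-14 - 11) + 15)) = -(49 + ((-14 - 11) + 15)) = -(49 + (-25 + 15)) = -(49 - 10) = -1*39 = -39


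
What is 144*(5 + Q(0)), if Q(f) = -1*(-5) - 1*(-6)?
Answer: 2304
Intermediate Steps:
Q(f) = 11 (Q(f) = 5 + 6 = 11)
144*(5 + Q(0)) = 144*(5 + 11) = 144*16 = 2304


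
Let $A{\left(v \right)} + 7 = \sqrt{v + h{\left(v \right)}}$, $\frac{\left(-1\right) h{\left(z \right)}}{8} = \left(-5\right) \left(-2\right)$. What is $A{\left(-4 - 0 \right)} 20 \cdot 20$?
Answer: $-2800 + 800 i \sqrt{21} \approx -2800.0 + 3666.1 i$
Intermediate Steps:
$h{\left(z \right)} = -80$ ($h{\left(z \right)} = - 8 \left(\left(-5\right) \left(-2\right)\right) = \left(-8\right) 10 = -80$)
$A{\left(v \right)} = -7 + \sqrt{-80 + v}$ ($A{\left(v \right)} = -7 + \sqrt{v - 80} = -7 + \sqrt{-80 + v}$)
$A{\left(-4 - 0 \right)} 20 \cdot 20 = \left(-7 + \sqrt{-80 - 4}\right) 20 \cdot 20 = \left(-7 + \sqrt{-84}\right) 20 \cdot 20 = \left(-7 + 2 i \sqrt{21}\right) 20 \cdot 20 = \left(-140 + 40 i \sqrt{21}\right) 20 = -2800 + 800 i \sqrt{21}$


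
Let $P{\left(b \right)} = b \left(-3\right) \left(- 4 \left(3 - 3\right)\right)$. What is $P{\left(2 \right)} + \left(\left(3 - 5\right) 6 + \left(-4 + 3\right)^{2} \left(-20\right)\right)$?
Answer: $-32$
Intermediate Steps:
$P{\left(b \right)} = 0$ ($P{\left(b \right)} = - 3 b \left(\left(-4\right) 0\right) = - 3 b 0 = 0$)
$P{\left(2 \right)} + \left(\left(3 - 5\right) 6 + \left(-4 + 3\right)^{2} \left(-20\right)\right) = 0 + \left(\left(3 - 5\right) 6 + \left(-4 + 3\right)^{2} \left(-20\right)\right) = 0 + \left(\left(-2\right) 6 + \left(-1\right)^{2} \left(-20\right)\right) = 0 + \left(-12 + 1 \left(-20\right)\right) = 0 - 32 = -32$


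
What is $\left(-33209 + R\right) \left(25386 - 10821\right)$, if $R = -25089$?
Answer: $-849110370$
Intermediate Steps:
$\left(-33209 + R\right) \left(25386 - 10821\right) = \left(-33209 - 25089\right) \left(25386 - 10821\right) = \left(-58298\right) 14565 = -849110370$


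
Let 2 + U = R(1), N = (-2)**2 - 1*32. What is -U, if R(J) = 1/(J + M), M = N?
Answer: 55/27 ≈ 2.0370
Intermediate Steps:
N = -28 (N = 4 - 32 = -28)
M = -28
R(J) = 1/(-28 + J) (R(J) = 1/(J - 28) = 1/(-28 + J))
U = -55/27 (U = -2 + 1/(-28 + 1) = -2 + 1/(-27) = -2 - 1/27 = -55/27 ≈ -2.0370)
-U = -1*(-55/27) = 55/27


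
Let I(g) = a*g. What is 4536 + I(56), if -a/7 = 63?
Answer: -20160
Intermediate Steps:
a = -441 (a = -7*63 = -441)
I(g) = -441*g
4536 + I(56) = 4536 - 441*56 = 4536 - 24696 = -20160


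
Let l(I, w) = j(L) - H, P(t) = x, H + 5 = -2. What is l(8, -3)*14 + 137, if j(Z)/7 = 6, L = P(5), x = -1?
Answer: 823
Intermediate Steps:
H = -7 (H = -5 - 2 = -7)
P(t) = -1
L = -1
j(Z) = 42 (j(Z) = 7*6 = 42)
l(I, w) = 49 (l(I, w) = 42 - 1*(-7) = 42 + 7 = 49)
l(8, -3)*14 + 137 = 49*14 + 137 = 686 + 137 = 823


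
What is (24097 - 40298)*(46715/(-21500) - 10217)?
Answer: 711911519043/4300 ≈ 1.6556e+8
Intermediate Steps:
(24097 - 40298)*(46715/(-21500) - 10217) = -16201*(46715*(-1/21500) - 10217) = -16201*(-9343/4300 - 10217) = -16201*(-43942443/4300) = 711911519043/4300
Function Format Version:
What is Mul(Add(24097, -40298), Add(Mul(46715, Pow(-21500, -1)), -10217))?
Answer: Rational(711911519043, 4300) ≈ 1.6556e+8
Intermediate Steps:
Mul(Add(24097, -40298), Add(Mul(46715, Pow(-21500, -1)), -10217)) = Mul(-16201, Add(Mul(46715, Rational(-1, 21500)), -10217)) = Mul(-16201, Add(Rational(-9343, 4300), -10217)) = Mul(-16201, Rational(-43942443, 4300)) = Rational(711911519043, 4300)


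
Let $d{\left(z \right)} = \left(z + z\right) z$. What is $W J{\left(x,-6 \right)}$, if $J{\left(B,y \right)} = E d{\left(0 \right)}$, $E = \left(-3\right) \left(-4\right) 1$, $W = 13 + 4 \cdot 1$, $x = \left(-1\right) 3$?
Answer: $0$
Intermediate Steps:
$x = -3$
$d{\left(z \right)} = 2 z^{2}$ ($d{\left(z \right)} = 2 z z = 2 z^{2}$)
$W = 17$ ($W = 13 + 4 = 17$)
$E = 12$ ($E = 12 \cdot 1 = 12$)
$J{\left(B,y \right)} = 0$ ($J{\left(B,y \right)} = 12 \cdot 2 \cdot 0^{2} = 12 \cdot 2 \cdot 0 = 12 \cdot 0 = 0$)
$W J{\left(x,-6 \right)} = 17 \cdot 0 = 0$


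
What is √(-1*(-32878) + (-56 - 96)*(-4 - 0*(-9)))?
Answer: √33486 ≈ 182.99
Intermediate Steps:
√(-1*(-32878) + (-56 - 96)*(-4 - 0*(-9))) = √(32878 - 152*(-4 - 1*0)) = √(32878 - 152*(-4 + 0)) = √(32878 - 152*(-4)) = √(32878 + 608) = √33486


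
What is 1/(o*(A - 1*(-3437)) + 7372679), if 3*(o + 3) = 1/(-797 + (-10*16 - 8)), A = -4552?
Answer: 579/4270718119 ≈ 1.3557e-7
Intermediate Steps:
o = -8686/2895 (o = -3 + 1/(3*(-797 + (-10*16 - 8))) = -3 + 1/(3*(-797 + (-160 - 8))) = -3 + 1/(3*(-797 - 168)) = -3 + (⅓)/(-965) = -3 + (⅓)*(-1/965) = -3 - 1/2895 = -8686/2895 ≈ -3.0003)
1/(o*(A - 1*(-3437)) + 7372679) = 1/(-8686*(-4552 - 1*(-3437))/2895 + 7372679) = 1/(-8686*(-4552 + 3437)/2895 + 7372679) = 1/(-8686/2895*(-1115) + 7372679) = 1/(1936978/579 + 7372679) = 1/(4270718119/579) = 579/4270718119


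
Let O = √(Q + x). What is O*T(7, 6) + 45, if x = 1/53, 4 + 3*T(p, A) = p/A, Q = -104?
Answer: 45 - 17*I*√292083/954 ≈ 45.0 - 9.6306*I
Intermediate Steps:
T(p, A) = -4/3 + p/(3*A) (T(p, A) = -4/3 + (p/A)/3 = -4/3 + p/(3*A))
x = 1/53 ≈ 0.018868
O = I*√292083/53 (O = √(-104 + 1/53) = √(-5511/53) = I*√292083/53 ≈ 10.197*I)
O*T(7, 6) + 45 = (I*√292083/53)*((⅓)*(7 - 4*6)/6) + 45 = (I*√292083/53)*((⅓)*(⅙)*(7 - 24)) + 45 = (I*√292083/53)*((⅓)*(⅙)*(-17)) + 45 = (I*√292083/53)*(-17/18) + 45 = -17*I*√292083/954 + 45 = 45 - 17*I*√292083/954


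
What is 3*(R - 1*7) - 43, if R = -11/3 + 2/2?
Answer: -72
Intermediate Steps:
R = -8/3 (R = -11*⅓ + 2*(½) = -11/3 + 1 = -8/3 ≈ -2.6667)
3*(R - 1*7) - 43 = 3*(-8/3 - 1*7) - 43 = 3*(-8/3 - 7) - 43 = 3*(-29/3) - 43 = -29 - 43 = -72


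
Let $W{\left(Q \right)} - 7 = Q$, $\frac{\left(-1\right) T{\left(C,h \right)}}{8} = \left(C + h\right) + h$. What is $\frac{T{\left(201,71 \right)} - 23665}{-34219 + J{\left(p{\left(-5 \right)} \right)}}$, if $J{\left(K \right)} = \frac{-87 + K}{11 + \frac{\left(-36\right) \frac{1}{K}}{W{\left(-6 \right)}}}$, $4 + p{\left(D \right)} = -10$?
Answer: $\frac{2508855}{3251512} \approx 0.7716$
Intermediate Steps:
$T{\left(C,h \right)} = - 16 h - 8 C$ ($T{\left(C,h \right)} = - 8 \left(\left(C + h\right) + h\right) = - 8 \left(C + 2 h\right) = - 16 h - 8 C$)
$p{\left(D \right)} = -14$ ($p{\left(D \right)} = -4 - 10 = -14$)
$W{\left(Q \right)} = 7 + Q$
$J{\left(K \right)} = \frac{-87 + K}{11 - \frac{36}{K}}$ ($J{\left(K \right)} = \frac{-87 + K}{11 + \frac{\left(-36\right) \frac{1}{K}}{7 - 6}} = \frac{-87 + K}{11 + \frac{\left(-36\right) \frac{1}{K}}{1}} = \frac{-87 + K}{11 + - \frac{36}{K} 1} = \frac{-87 + K}{11 - \frac{36}{K}}$)
$\frac{T{\left(201,71 \right)} - 23665}{-34219 + J{\left(p{\left(-5 \right)} \right)}} = \frac{\left(\left(-16\right) 71 - 1608\right) - 23665}{-34219 - \frac{14 \left(-87 - 14\right)}{-36 + 11 \left(-14\right)}} = \frac{\left(-1136 - 1608\right) - 23665}{-34219 - 14 \frac{1}{-36 - 154} \left(-101\right)} = \frac{-2744 - 23665}{-34219 - 14 \frac{1}{-190} \left(-101\right)} = - \frac{26409}{-34219 - \left(- \frac{7}{95}\right) \left(-101\right)} = - \frac{26409}{-34219 - \frac{707}{95}} = - \frac{26409}{- \frac{3251512}{95}} = \left(-26409\right) \left(- \frac{95}{3251512}\right) = \frac{2508855}{3251512}$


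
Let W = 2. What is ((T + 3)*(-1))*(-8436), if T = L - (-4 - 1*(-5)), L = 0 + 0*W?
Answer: 16872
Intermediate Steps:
L = 0 (L = 0 + 0*2 = 0 + 0 = 0)
T = -1 (T = 0 - (-4 - 1*(-5)) = 0 - (-4 + 5) = 0 - 1*1 = 0 - 1 = -1)
((T + 3)*(-1))*(-8436) = ((-1 + 3)*(-1))*(-8436) = (2*(-1))*(-8436) = -2*(-8436) = 16872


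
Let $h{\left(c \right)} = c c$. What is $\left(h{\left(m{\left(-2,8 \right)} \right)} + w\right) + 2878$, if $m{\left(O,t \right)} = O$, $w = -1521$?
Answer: $1361$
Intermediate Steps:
$h{\left(c \right)} = c^{2}$
$\left(h{\left(m{\left(-2,8 \right)} \right)} + w\right) + 2878 = \left(\left(-2\right)^{2} - 1521\right) + 2878 = \left(4 - 1521\right) + 2878 = -1517 + 2878 = 1361$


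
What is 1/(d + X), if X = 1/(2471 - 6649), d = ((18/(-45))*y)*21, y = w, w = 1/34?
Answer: -355130/87823 ≈ -4.0437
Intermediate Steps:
w = 1/34 ≈ 0.029412
y = 1/34 ≈ 0.029412
d = -21/85 (d = ((18/(-45))*(1/34))*21 = ((18*(-1/45))*(1/34))*21 = -2/5*1/34*21 = -1/85*21 = -21/85 ≈ -0.24706)
X = -1/4178 (X = 1/(-4178) = -1/4178 ≈ -0.00023935)
1/(d + X) = 1/(-21/85 - 1/4178) = 1/(-87823/355130) = -355130/87823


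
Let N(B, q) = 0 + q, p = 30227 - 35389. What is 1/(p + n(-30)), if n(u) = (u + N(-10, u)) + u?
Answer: -1/5252 ≈ -0.00019040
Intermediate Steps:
p = -5162
N(B, q) = q
n(u) = 3*u (n(u) = (u + u) + u = 2*u + u = 3*u)
1/(p + n(-30)) = 1/(-5162 + 3*(-30)) = 1/(-5162 - 90) = 1/(-5252) = -1/5252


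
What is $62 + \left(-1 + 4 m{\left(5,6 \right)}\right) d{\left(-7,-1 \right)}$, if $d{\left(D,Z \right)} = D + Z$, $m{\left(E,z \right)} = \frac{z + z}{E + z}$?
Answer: $\frac{386}{11} \approx 35.091$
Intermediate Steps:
$m{\left(E,z \right)} = \frac{2 z}{E + z}$
$62 + \left(-1 + 4 m{\left(5,6 \right)}\right) d{\left(-7,-1 \right)} = 62 + \left(-1 + 4 \cdot 2 \cdot 6 \frac{1}{5 + 6}\right) \left(-7 - 1\right) = 62 + \left(-1 + 4 \cdot 2 \cdot 6 \cdot \frac{1}{11}\right) \left(-8\right) = 62 + \left(-1 + 4 \cdot \frac{12}{11}\right) \left(-8\right) = 62 + \left(-1 + \frac{48}{11}\right) \left(-8\right) = 62 + \frac{37}{11} \left(-8\right) = 62 - \frac{296}{11} = \frac{386}{11}$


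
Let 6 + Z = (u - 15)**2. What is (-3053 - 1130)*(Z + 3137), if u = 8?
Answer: -13301940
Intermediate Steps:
Z = 43 (Z = -6 + (8 - 15)**2 = -6 + (-7)**2 = -6 + 49 = 43)
(-3053 - 1130)*(Z + 3137) = (-3053 - 1130)*(43 + 3137) = -4183*3180 = -13301940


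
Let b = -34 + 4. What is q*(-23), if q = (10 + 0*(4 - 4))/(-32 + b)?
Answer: 115/31 ≈ 3.7097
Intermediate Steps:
b = -30
q = -5/31 (q = (10 + 0*(4 - 4))/(-32 - 30) = (10 + 0*0)/(-62) = (10 + 0)*(-1/62) = 10*(-1/62) = -5/31 ≈ -0.16129)
q*(-23) = -5/31*(-23) = 115/31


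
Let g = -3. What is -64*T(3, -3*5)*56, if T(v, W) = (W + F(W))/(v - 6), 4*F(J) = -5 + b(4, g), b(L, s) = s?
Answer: -60928/3 ≈ -20309.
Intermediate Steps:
F(J) = -2 (F(J) = (-5 - 3)/4 = (¼)*(-8) = -2)
T(v, W) = (-2 + W)/(-6 + v) (T(v, W) = (W - 2)/(v - 6) = (-2 + W)/(-6 + v))
-64*T(3, -3*5)*56 = -64*(-2 - 3*5)/(-6 + 3)*56 = -64*(-2 - 15)/(-3)*56 = -(-64)*(-17)/3*56 = -64*17/3*56 = -1088/3*56 = -60928/3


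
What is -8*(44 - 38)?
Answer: -48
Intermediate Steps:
-8*(44 - 38) = -8*6 = -48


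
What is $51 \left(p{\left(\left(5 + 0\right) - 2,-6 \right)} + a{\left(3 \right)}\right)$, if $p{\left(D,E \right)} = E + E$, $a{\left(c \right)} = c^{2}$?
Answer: $-153$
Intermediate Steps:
$p{\left(D,E \right)} = 2 E$
$51 \left(p{\left(\left(5 + 0\right) - 2,-6 \right)} + a{\left(3 \right)}\right) = 51 \left(2 \left(-6\right) + 3^{2}\right) = 51 \left(-12 + 9\right) = 51 \left(-3\right) = -153$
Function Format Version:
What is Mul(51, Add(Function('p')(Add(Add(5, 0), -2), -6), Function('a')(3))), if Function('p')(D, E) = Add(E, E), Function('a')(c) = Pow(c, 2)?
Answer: -153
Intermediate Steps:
Function('p')(D, E) = Mul(2, E)
Mul(51, Add(Function('p')(Add(Add(5, 0), -2), -6), Function('a')(3))) = Mul(51, Add(Mul(2, -6), Pow(3, 2))) = Mul(51, Add(-12, 9)) = Mul(51, -3) = -153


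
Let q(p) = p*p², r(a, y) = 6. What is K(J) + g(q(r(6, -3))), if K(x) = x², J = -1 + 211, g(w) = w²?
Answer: 90756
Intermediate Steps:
q(p) = p³
J = 210
K(J) + g(q(r(6, -3))) = 210² + (6³)² = 44100 + 216² = 44100 + 46656 = 90756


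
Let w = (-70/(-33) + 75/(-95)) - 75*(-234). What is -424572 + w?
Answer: -255201959/627 ≈ -4.0702e+5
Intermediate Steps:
w = 11004685/627 (w = (-70*(-1/33) + 75*(-1/95)) + 17550 = (70/33 - 15/19) + 17550 = 835/627 + 17550 = 11004685/627 ≈ 17551.)
-424572 + w = -424572 + 11004685/627 = -255201959/627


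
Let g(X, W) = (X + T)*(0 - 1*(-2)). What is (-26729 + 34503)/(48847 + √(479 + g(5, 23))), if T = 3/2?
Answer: 379736578/2386028917 - 15548*√123/2386028917 ≈ 0.15908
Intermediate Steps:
T = 3/2 (T = 3*(½) = 3/2 ≈ 1.5000)
g(X, W) = 3 + 2*X (g(X, W) = (X + 3/2)*(0 - 1*(-2)) = (3/2 + X)*(0 + 2) = (3/2 + X)*2 = 3 + 2*X)
(-26729 + 34503)/(48847 + √(479 + g(5, 23))) = (-26729 + 34503)/(48847 + √(479 + (3 + 2*5))) = 7774/(48847 + √(479 + (3 + 10))) = 7774/(48847 + √(479 + 13)) = 7774/(48847 + √492) = 7774/(48847 + 2*√123)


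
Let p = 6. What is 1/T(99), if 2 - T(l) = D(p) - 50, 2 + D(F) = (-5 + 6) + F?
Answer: 1/47 ≈ 0.021277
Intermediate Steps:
D(F) = -1 + F (D(F) = -2 + ((-5 + 6) + F) = -2 + (1 + F) = -1 + F)
T(l) = 47 (T(l) = 2 - ((-1 + 6) - 50) = 2 - (5 - 50) = 2 - 1*(-45) = 2 + 45 = 47)
1/T(99) = 1/47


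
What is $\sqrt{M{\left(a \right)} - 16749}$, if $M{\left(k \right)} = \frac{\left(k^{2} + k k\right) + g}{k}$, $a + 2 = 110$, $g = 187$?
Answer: $\frac{i \sqrt{5356131}}{18} \approx 128.57 i$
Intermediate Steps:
$a = 108$ ($a = -2 + 110 = 108$)
$M{\left(k \right)} = \frac{187 + 2 k^{2}}{k}$ ($M{\left(k \right)} = \frac{\left(k^{2} + k k\right) + 187}{k} = \frac{\left(k^{2} + k^{2}\right) + 187}{k} = \frac{2 k^{2} + 187}{k} = \frac{187 + 2 k^{2}}{k}$)
$\sqrt{M{\left(a \right)} - 16749} = \sqrt{\left(2 \cdot 108 + \frac{187}{108}\right) - 16749} = \sqrt{\left(216 + 187 \cdot \frac{1}{108}\right) - 16749} = \sqrt{\left(216 + \frac{187}{108}\right) - 16749} = \sqrt{\frac{23515}{108} - 16749} = \sqrt{- \frac{1785377}{108}} = \frac{i \sqrt{5356131}}{18}$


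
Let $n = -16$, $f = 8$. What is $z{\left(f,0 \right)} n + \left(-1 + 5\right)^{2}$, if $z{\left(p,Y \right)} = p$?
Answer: $-112$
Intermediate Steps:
$z{\left(f,0 \right)} n + \left(-1 + 5\right)^{2} = 8 \left(-16\right) + \left(-1 + 5\right)^{2} = -128 + 4^{2} = -128 + 16 = -112$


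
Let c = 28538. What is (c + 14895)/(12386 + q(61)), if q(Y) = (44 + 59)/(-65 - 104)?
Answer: 7340177/2093131 ≈ 3.5068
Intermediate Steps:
q(Y) = -103/169 (q(Y) = 103/(-169) = 103*(-1/169) = -103/169)
(c + 14895)/(12386 + q(61)) = (28538 + 14895)/(12386 - 103/169) = 43433/(2093131/169) = 43433*(169/2093131) = 7340177/2093131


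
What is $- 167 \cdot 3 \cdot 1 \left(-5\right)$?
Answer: $2505$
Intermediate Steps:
$- 167 \cdot 3 \cdot 1 \left(-5\right) = - 167 \cdot 3 \left(-5\right) = \left(-167\right) \left(-15\right) = 2505$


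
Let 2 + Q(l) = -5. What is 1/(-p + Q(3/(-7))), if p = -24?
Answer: 1/17 ≈ 0.058824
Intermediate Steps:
Q(l) = -7 (Q(l) = -2 - 5 = -7)
1/(-p + Q(3/(-7))) = 1/(-1*(-24) - 7) = 1/(24 - 7) = 1/17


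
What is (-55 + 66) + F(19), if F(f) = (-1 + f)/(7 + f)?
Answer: 152/13 ≈ 11.692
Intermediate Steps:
F(f) = (-1 + f)/(7 + f)
(-55 + 66) + F(19) = (-55 + 66) + (-1 + 19)/(7 + 19) = 11 + 18/26 = 11 + (1/26)*18 = 11 + 9/13 = 152/13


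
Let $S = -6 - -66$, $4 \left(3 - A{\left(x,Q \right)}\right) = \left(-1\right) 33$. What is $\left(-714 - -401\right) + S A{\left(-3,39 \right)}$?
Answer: $362$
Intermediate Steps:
$A{\left(x,Q \right)} = \frac{45}{4}$ ($A{\left(x,Q \right)} = 3 - \frac{\left(-1\right) 33}{4} = 3 - - \frac{33}{4} = 3 + \frac{33}{4} = \frac{45}{4}$)
$S = 60$ ($S = -6 + 66 = 60$)
$\left(-714 - -401\right) + S A{\left(-3,39 \right)} = \left(-714 - -401\right) + 60 \cdot \frac{45}{4} = \left(-714 + 401\right) + 675 = -313 + 675 = 362$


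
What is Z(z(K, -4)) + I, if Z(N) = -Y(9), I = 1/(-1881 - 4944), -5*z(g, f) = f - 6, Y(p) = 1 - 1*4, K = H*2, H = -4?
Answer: 20474/6825 ≈ 2.9999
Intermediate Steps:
K = -8 (K = -4*2 = -8)
Y(p) = -3 (Y(p) = 1 - 4 = -3)
z(g, f) = 6/5 - f/5 (z(g, f) = -(f - 6)/5 = -(-6 + f)/5 = 6/5 - f/5)
I = -1/6825 (I = 1/(-6825) = -1/6825 ≈ -0.00014652)
Z(N) = 3 (Z(N) = -1*(-3) = 3)
Z(z(K, -4)) + I = 3 - 1/6825 = 20474/6825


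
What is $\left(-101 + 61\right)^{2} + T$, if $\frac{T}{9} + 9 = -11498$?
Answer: $-101963$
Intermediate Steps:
$T = -103563$ ($T = -81 + 9 \left(-11498\right) = -81 - 103482 = -103563$)
$\left(-101 + 61\right)^{2} + T = \left(-101 + 61\right)^{2} - 103563 = \left(-40\right)^{2} - 103563 = 1600 - 103563 = -101963$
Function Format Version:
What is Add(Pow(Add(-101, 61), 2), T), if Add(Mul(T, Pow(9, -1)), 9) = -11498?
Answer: -101963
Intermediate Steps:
T = -103563 (T = Add(-81, Mul(9, -11498)) = Add(-81, -103482) = -103563)
Add(Pow(Add(-101, 61), 2), T) = Add(Pow(Add(-101, 61), 2), -103563) = Add(Pow(-40, 2), -103563) = Add(1600, -103563) = -101963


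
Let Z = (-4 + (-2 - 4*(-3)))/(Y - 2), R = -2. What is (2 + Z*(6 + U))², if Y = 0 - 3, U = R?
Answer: 196/25 ≈ 7.8400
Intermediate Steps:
U = -2
Y = -3
Z = -6/5 (Z = (-4 + (-2 - 4*(-3)))/(-3 - 2) = (-4 + (-2 + 12))/(-5) = (-4 + 10)*(-⅕) = 6*(-⅕) = -6/5 ≈ -1.2000)
(2 + Z*(6 + U))² = (2 - 6*(6 - 2)/5)² = (2 - 6/5*4)² = (2 - 24/5)² = (-14/5)² = 196/25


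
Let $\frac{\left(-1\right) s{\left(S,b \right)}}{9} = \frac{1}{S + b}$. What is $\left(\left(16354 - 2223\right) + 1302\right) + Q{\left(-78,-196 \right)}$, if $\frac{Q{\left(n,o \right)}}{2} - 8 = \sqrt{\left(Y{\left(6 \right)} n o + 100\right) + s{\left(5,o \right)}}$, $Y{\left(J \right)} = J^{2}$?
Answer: $15449 + \frac{2 \sqrt{20081624827}}{191} \approx 16933.0$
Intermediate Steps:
$s{\left(S,b \right)} = - \frac{9}{S + b}$
$Q{\left(n,o \right)} = 16 + 2 \sqrt{100 - \frac{9}{5 + o} + 36 n o}$ ($Q{\left(n,o \right)} = 16 + 2 \sqrt{\left(6^{2} n o + 100\right) - \frac{9}{5 + o}} = 16 + 2 \sqrt{\left(36 n o + 100\right) - \frac{9}{5 + o}} = 16 + 2 \sqrt{\left(100 + 36 n o\right) - \frac{9}{5 + o}} = 16 + 2 \sqrt{100 - \frac{9}{5 + o} + 36 n o}$)
$\left(\left(16354 - 2223\right) + 1302\right) + Q{\left(-78,-196 \right)} = \left(\left(16354 - 2223\right) + 1302\right) + \left(16 + 2 \sqrt{\frac{-9 + 4 \left(5 - 196\right) \left(25 + 9 \left(-78\right) \left(-196\right)\right)}{5 - 196}}\right) = \left(14131 + 1302\right) + \left(16 + 2 \sqrt{\frac{-9 + 4 \left(-191\right) \left(25 + 137592\right)}{-191}}\right) = 15433 + \left(16 + 2 \sqrt{- \frac{-9 + 4 \left(-191\right) 137617}{191}}\right) = 15433 + \left(16 + 2 \sqrt{- \frac{-9 - 105139388}{191}}\right) = 15433 + \left(16 + 2 \sqrt{\left(- \frac{1}{191}\right) \left(-105139397\right)}\right) = 15433 + \left(16 + 2 \sqrt{\frac{105139397}{191}}\right) = 15433 + \left(16 + 2 \frac{\sqrt{20081624827}}{191}\right) = 15433 + \left(16 + \frac{2 \sqrt{20081624827}}{191}\right) = 15449 + \frac{2 \sqrt{20081624827}}{191}$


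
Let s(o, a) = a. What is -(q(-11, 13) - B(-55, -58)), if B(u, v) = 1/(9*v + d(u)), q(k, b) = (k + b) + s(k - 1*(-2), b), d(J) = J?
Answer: -8656/577 ≈ -15.002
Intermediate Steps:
q(k, b) = k + 2*b (q(k, b) = (k + b) + b = (b + k) + b = k + 2*b)
B(u, v) = 1/(u + 9*v) (B(u, v) = 1/(9*v + u) = 1/(u + 9*v))
-(q(-11, 13) - B(-55, -58)) = -((-11 + 2*13) - 1/(-55 + 9*(-58))) = -((-11 + 26) - 1/(-55 - 522)) = -(15 - 1/(-577)) = -(15 - 1*(-1/577)) = -(15 + 1/577) = -1*8656/577 = -8656/577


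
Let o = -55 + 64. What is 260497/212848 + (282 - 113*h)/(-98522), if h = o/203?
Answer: 2598981456455/2128476381584 ≈ 1.2211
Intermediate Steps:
o = 9
h = 9/203 ≈ 0.044335
260497/212848 + (282 - 113*h)/(-98522) = 260497/212848 + (282 - 113*9/203)/(-98522) = 260497*(1/212848) + (282 - 1017/203)*(-1/98522) = 260497/212848 + (56229/203)*(-1/98522) = 260497/212848 - 56229/19999966 = 2598981456455/2128476381584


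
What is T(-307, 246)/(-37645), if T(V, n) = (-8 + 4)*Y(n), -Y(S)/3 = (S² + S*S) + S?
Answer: -1455336/37645 ≈ -38.659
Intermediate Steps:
Y(S) = -6*S² - 3*S (Y(S) = -3*((S² + S*S) + S) = -3*((S² + S²) + S) = -3*(2*S² + S) = -3*(S + 2*S²) = -6*S² - 3*S)
T(V, n) = 12*n*(1 + 2*n) (T(V, n) = (-8 + 4)*(-3*n*(1 + 2*n)) = -(-12)*n*(1 + 2*n) = 12*n*(1 + 2*n))
T(-307, 246)/(-37645) = (12*246*(1 + 2*246))/(-37645) = (12*246*(1 + 492))*(-1/37645) = (12*246*493)*(-1/37645) = 1455336*(-1/37645) = -1455336/37645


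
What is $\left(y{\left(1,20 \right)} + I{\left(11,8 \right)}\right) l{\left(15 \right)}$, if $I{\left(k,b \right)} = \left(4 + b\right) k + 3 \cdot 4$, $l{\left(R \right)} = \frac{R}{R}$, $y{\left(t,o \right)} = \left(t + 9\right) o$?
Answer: $344$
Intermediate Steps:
$y{\left(t,o \right)} = o \left(9 + t\right)$ ($y{\left(t,o \right)} = \left(9 + t\right) o = o \left(9 + t\right)$)
$l{\left(R \right)} = 1$
$I{\left(k,b \right)} = 12 + k \left(4 + b\right)$ ($I{\left(k,b \right)} = k \left(4 + b\right) + 12 = 12 + k \left(4 + b\right)$)
$\left(y{\left(1,20 \right)} + I{\left(11,8 \right)}\right) l{\left(15 \right)} = \left(20 \left(9 + 1\right) + \left(12 + 4 \cdot 11 + 8 \cdot 11\right)\right) 1 = \left(20 \cdot 10 + \left(12 + 44 + 88\right)\right) 1 = \left(200 + 144\right) 1 = 344 \cdot 1 = 344$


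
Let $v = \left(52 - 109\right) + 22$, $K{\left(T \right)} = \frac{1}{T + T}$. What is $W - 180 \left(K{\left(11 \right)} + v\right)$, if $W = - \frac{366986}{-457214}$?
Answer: $\frac{15823908893}{2514677} \approx 6292.6$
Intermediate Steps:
$K{\left(T \right)} = \frac{1}{2 T}$
$v = -35$ ($v = -57 + 22 = -35$)
$W = \frac{183493}{228607}$ ($W = \left(-366986\right) \left(- \frac{1}{457214}\right) = \frac{183493}{228607} \approx 0.80266$)
$W - 180 \left(K{\left(11 \right)} + v\right) = \frac{183493}{228607} - 180 \left(\frac{1}{2 \cdot 11} - 35\right) = \frac{183493}{228607} - 180 \left(\frac{1}{2} \cdot \frac{1}{11} - 35\right) = \frac{183493}{228607} - 180 \left(\frac{1}{22} - 35\right) = \frac{183493}{228607} - - \frac{69210}{11} = \frac{183493}{228607} + \frac{69210}{11} = \frac{15823908893}{2514677}$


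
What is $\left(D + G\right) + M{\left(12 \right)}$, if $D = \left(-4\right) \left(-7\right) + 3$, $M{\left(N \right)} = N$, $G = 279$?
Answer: $322$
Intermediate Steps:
$D = 31$ ($D = 28 + 3 = 31$)
$\left(D + G\right) + M{\left(12 \right)} = \left(31 + 279\right) + 12 = 310 + 12 = 322$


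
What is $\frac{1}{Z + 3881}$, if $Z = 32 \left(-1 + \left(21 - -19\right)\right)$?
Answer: $\frac{1}{5129} \approx 0.00019497$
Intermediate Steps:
$Z = 1248$ ($Z = 32 \left(-1 + \left(21 + 19\right)\right) = 32 \left(-1 + 40\right) = 32 \cdot 39 = 1248$)
$\frac{1}{Z + 3881} = \frac{1}{1248 + 3881} = \frac{1}{5129}$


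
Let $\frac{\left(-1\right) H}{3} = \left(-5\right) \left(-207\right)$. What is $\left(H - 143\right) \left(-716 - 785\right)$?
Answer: $4875248$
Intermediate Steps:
$H = -3105$ ($H = - 3 \left(\left(-5\right) \left(-207\right)\right) = \left(-3\right) 1035 = -3105$)
$\left(H - 143\right) \left(-716 - 785\right) = \left(-3105 - 143\right) \left(-716 - 785\right) = \left(-3248\right) \left(-1501\right) = 4875248$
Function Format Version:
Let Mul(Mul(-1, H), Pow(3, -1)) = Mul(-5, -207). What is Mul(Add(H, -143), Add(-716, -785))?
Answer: 4875248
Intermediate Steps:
H = -3105 (H = Mul(-3, Mul(-5, -207)) = Mul(-3, 1035) = -3105)
Mul(Add(H, -143), Add(-716, -785)) = Mul(Add(-3105, -143), Add(-716, -785)) = Mul(-3248, -1501) = 4875248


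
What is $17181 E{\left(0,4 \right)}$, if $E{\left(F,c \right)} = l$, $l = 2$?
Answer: $34362$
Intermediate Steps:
$E{\left(F,c \right)} = 2$
$17181 E{\left(0,4 \right)} = 17181 \cdot 2 = 34362$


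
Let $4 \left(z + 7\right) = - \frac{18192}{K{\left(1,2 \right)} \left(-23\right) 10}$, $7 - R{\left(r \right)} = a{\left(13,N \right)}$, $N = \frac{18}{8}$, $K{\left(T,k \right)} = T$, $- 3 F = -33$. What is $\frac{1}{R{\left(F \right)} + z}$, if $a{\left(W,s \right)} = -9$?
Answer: $\frac{115}{3309} \approx 0.034754$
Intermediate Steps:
$F = 11$ ($F = \left(- \frac{1}{3}\right) \left(-33\right) = 11$)
$N = \frac{9}{4}$ ($N = 18 \cdot \frac{1}{8} = \frac{9}{4} \approx 2.25$)
$R{\left(r \right)} = 16$ ($R{\left(r \right)} = 7 - -9 = 7 + 9 = 16$)
$z = \frac{1469}{115}$ ($z = -7 + \frac{\left(-18192\right) \frac{1}{1 \left(-23\right) 10}}{4} = -7 + \frac{\left(-18192\right) \frac{1}{\left(-23\right) 10}}{4} = -7 + \frac{\left(-18192\right) \frac{1}{-230}}{4} = -7 + \frac{\left(-18192\right) \left(- \frac{1}{230}\right)}{4} = -7 + \frac{1}{4} \cdot \frac{9096}{115} = -7 + \frac{2274}{115} = \frac{1469}{115} \approx 12.774$)
$\frac{1}{R{\left(F \right)} + z} = \frac{1}{16 + \frac{1469}{115}} = \frac{1}{\frac{3309}{115}} = \frac{115}{3309}$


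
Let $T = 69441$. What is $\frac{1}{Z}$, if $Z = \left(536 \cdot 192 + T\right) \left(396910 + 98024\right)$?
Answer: $\frac{1}{85303359702} \approx 1.1723 \cdot 10^{-11}$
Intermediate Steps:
$Z = 85303359702$ ($Z = \left(536 \cdot 192 + 69441\right) \left(396910 + 98024\right) = \left(102912 + 69441\right) 494934 = 172353 \cdot 494934 = 85303359702$)
$\frac{1}{Z} = \frac{1}{85303359702}$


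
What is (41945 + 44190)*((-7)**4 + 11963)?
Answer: 1237243140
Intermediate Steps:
(41945 + 44190)*((-7)**4 + 11963) = 86135*(2401 + 11963) = 86135*14364 = 1237243140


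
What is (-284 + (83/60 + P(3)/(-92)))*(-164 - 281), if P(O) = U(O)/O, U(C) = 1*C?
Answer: 17356157/138 ≈ 1.2577e+5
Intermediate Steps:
U(C) = C
P(O) = 1 (P(O) = O/O = 1)
(-284 + (83/60 + P(3)/(-92)))*(-164 - 281) = (-284 + (83/60 + 1/(-92)))*(-164 - 281) = (-284 + (83*(1/60) + 1*(-1/92)))*(-445) = (-284 + (83/60 - 1/92))*(-445) = (-284 + 947/690)*(-445) = -195013/690*(-445) = 17356157/138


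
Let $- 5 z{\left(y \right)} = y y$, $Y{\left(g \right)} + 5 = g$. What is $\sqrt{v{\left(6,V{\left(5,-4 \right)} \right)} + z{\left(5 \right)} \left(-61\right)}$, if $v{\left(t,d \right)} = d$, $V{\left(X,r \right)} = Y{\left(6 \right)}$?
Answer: $3 \sqrt{34} \approx 17.493$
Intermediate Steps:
$Y{\left(g \right)} = -5 + g$
$V{\left(X,r \right)} = 1$ ($V{\left(X,r \right)} = -5 + 6 = 1$)
$z{\left(y \right)} = - \frac{y^{2}}{5}$ ($z{\left(y \right)} = - \frac{y y}{5} = - \frac{y^{2}}{5}$)
$\sqrt{v{\left(6,V{\left(5,-4 \right)} \right)} + z{\left(5 \right)} \left(-61\right)} = \sqrt{1 + - \frac{5^{2}}{5} \left(-61\right)} = \sqrt{1 + \left(- \frac{1}{5}\right) 25 \left(-61\right)} = \sqrt{1 - -305} = \sqrt{1 + 305} = \sqrt{306} = 3 \sqrt{34}$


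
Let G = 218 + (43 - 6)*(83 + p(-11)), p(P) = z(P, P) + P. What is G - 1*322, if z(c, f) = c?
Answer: 2153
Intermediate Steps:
p(P) = 2*P (p(P) = P + P = 2*P)
G = 2475 (G = 218 + (43 - 6)*(83 + 2*(-11)) = 218 + 37*(83 - 22) = 218 + 37*61 = 218 + 2257 = 2475)
G - 1*322 = 2475 - 1*322 = 2475 - 322 = 2153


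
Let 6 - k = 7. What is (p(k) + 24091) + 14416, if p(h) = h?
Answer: 38506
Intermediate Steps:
k = -1 (k = 6 - 1*7 = 6 - 7 = -1)
(p(k) + 24091) + 14416 = (-1 + 24091) + 14416 = 24090 + 14416 = 38506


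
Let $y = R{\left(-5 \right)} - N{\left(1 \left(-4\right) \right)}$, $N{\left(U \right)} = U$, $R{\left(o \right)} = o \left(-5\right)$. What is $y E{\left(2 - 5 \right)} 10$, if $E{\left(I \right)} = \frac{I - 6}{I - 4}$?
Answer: $\frac{2610}{7} \approx 372.86$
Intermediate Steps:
$R{\left(o \right)} = - 5 o$
$y = 29$ ($y = \left(-5\right) \left(-5\right) - 1 \left(-4\right) = 25 - -4 = 25 + 4 = 29$)
$E{\left(I \right)} = \frac{-6 + I}{-4 + I}$
$y E{\left(2 - 5 \right)} 10 = 29 \frac{-6 + \left(2 - 5\right)}{-4 + \left(2 - 5\right)} 10 = 29 \frac{-6 - 3}{-4 - 3} \cdot 10 = 29 \frac{1}{-7} \left(-9\right) 10 = 29 \left(\left(- \frac{1}{7}\right) \left(-9\right)\right) 10 = 29 \cdot \frac{9}{7} \cdot 10 = \frac{261}{7} \cdot 10 = \frac{2610}{7}$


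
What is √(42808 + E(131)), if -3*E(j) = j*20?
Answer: 2*√94353/3 ≈ 204.78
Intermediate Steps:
E(j) = -20*j/3 (E(j) = -j*20/3 = -20*j/3)
√(42808 + E(131)) = √(42808 - 20/3*131) = √(42808 - 2620/3) = √(125804/3) = 2*√94353/3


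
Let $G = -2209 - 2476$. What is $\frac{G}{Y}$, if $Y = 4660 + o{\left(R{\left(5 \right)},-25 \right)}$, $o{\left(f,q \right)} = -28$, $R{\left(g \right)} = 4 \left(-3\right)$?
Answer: $- \frac{4685}{4632} \approx -1.0114$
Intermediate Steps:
$G = -4685$ ($G = -2209 - 2476 = -4685$)
$R{\left(g \right)} = -12$
$Y = 4632$ ($Y = 4660 - 28 = 4632$)
$\frac{G}{Y} = - \frac{4685}{4632}$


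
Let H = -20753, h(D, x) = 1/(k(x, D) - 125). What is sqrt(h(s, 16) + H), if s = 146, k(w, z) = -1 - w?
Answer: I*sqrt(418463634)/142 ≈ 144.06*I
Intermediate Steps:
h(D, x) = 1/(-126 - x) (h(D, x) = 1/((-1 - x) - 125) = 1/(-126 - x))
sqrt(h(s, 16) + H) = sqrt(-1/(126 + 16) - 20753) = sqrt(-1/142 - 20753) = sqrt(-2946927/142) = I*sqrt(418463634)/142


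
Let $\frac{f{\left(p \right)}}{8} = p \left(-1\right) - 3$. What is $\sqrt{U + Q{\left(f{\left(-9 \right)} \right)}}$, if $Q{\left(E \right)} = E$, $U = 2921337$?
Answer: $\sqrt{2921385} \approx 1709.2$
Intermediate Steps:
$f{\left(p \right)} = -24 - 8 p$ ($f{\left(p \right)} = 8 \left(p \left(-1\right) - 3\right) = 8 \left(- p - 3\right) = 8 \left(-3 - p\right) = -24 - 8 p$)
$\sqrt{U + Q{\left(f{\left(-9 \right)} \right)}} = \sqrt{2921337 - -48} = \sqrt{2921337 + \left(-24 + 72\right)} = \sqrt{2921337 + 48} = \sqrt{2921385}$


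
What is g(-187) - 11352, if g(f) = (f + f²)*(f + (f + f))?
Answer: -19524054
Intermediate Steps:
g(f) = 3*f*(f + f²) (g(f) = (f + f²)*(f + 2*f) = (f + f²)*(3*f) = 3*f*(f + f²))
g(-187) - 11352 = 3*(-187)²*(1 - 187) - 11352 = 3*34969*(-186) - 11352 = -19512702 - 11352 = -19524054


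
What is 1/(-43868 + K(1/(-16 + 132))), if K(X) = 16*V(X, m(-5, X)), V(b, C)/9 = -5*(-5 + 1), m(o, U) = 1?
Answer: -1/40988 ≈ -2.4397e-5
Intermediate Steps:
V(b, C) = 180 (V(b, C) = 9*(-5*(-5 + 1)) = 9*(-5*(-4)) = 9*20 = 180)
K(X) = 2880 (K(X) = 16*180 = 2880)
1/(-43868 + K(1/(-16 + 132))) = 1/(-43868 + 2880) = 1/(-40988) = -1/40988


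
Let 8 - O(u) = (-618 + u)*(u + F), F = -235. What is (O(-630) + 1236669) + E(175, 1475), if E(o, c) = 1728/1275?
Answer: 66792301/425 ≈ 1.5716e+5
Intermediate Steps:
E(o, c) = 576/425 (E(o, c) = 1728*(1/1275) = 576/425)
O(u) = 8 - (-618 + u)*(-235 + u) (O(u) = 8 - (-618 + u)*(u - 235) = 8 - (-618 + u)*(-235 + u))
(O(-630) + 1236669) + E(175, 1475) = ((-145222 - 1*(-630)**2 + 853*(-630)) + 1236669) + 576/425 = ((-145222 - 1*396900 - 537390) + 1236669) + 576/425 = ((-145222 - 396900 - 537390) + 1236669) + 576/425 = (-1079512 + 1236669) + 576/425 = 157157 + 576/425 = 66792301/425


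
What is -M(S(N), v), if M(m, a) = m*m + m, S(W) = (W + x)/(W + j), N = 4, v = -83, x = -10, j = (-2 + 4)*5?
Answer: 12/49 ≈ 0.24490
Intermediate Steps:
j = 10 (j = 2*5 = 10)
S(W) = (-10 + W)/(10 + W) (S(W) = (W - 10)/(W + 10) = (-10 + W)/(10 + W))
M(m, a) = m + m**2 (M(m, a) = m**2 + m = m + m**2)
-M(S(N), v) = -(-10 + 4)/(10 + 4)*(1 + (-10 + 4)/(10 + 4)) = --6/14*(1 - 6/14) = -(1/14)*(-6)*(1 + (1/14)*(-6)) = -(-3)*(1 - 3/7)/7 = -(-3)*4/(7*7) = -1*(-12/49) = 12/49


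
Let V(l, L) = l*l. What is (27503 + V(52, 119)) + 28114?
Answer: 58321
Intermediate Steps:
V(l, L) = l**2
(27503 + V(52, 119)) + 28114 = (27503 + 52**2) + 28114 = (27503 + 2704) + 28114 = 30207 + 28114 = 58321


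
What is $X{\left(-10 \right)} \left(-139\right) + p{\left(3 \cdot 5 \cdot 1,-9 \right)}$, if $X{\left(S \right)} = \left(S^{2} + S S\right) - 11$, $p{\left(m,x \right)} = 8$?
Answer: $-26263$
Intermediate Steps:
$X{\left(S \right)} = -11 + 2 S^{2}$ ($X{\left(S \right)} = \left(S^{2} + S^{2}\right) - 11 = 2 S^{2} - 11 = -11 + 2 S^{2}$)
$X{\left(-10 \right)} \left(-139\right) + p{\left(3 \cdot 5 \cdot 1,-9 \right)} = \left(-11 + 2 \left(-10\right)^{2}\right) \left(-139\right) + 8 = \left(-11 + 2 \cdot 100\right) \left(-139\right) + 8 = \left(-11 + 200\right) \left(-139\right) + 8 = 189 \left(-139\right) + 8 = -26271 + 8 = -26263$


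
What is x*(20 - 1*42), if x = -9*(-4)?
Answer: -792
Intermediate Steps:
x = 36
x*(20 - 1*42) = 36*(20 - 1*42) = 36*(20 - 42) = 36*(-22) = -792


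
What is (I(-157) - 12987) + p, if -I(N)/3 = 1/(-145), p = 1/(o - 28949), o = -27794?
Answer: -106853424361/8227735 ≈ -12987.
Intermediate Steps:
p = -1/56743 (p = 1/(-27794 - 28949) = 1/(-56743) = -1/56743 ≈ -1.7623e-5)
I(N) = 3/145 (I(N) = -3/(-145) = -3*(-1/145) = 3/145)
(I(-157) - 12987) + p = (3/145 - 12987) - 1/56743 = -1883112/145 - 1/56743 = -106853424361/8227735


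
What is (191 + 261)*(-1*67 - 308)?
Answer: -169500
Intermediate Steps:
(191 + 261)*(-1*67 - 308) = 452*(-67 - 308) = 452*(-375) = -169500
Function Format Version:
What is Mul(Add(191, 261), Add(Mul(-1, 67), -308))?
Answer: -169500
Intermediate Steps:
Mul(Add(191, 261), Add(Mul(-1, 67), -308)) = Mul(452, Add(-67, -308)) = Mul(452, -375) = -169500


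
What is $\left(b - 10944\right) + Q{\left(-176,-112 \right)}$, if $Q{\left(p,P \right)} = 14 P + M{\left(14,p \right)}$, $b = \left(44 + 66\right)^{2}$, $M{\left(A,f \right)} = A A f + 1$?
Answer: $-34907$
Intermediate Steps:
$M{\left(A,f \right)} = 1 + f A^{2}$ ($M{\left(A,f \right)} = A^{2} f + 1 = f A^{2} + 1 = 1 + f A^{2}$)
$b = 12100$ ($b = 110^{2} = 12100$)
$Q{\left(p,P \right)} = 1 + 14 P + 196 p$ ($Q{\left(p,P \right)} = 14 P + \left(1 + p 14^{2}\right) = 14 P + \left(1 + p 196\right) = 14 P + \left(1 + 196 p\right) = 1 + 14 P + 196 p$)
$\left(b - 10944\right) + Q{\left(-176,-112 \right)} = \left(12100 - 10944\right) + \left(1 + 14 \left(-112\right) + 196 \left(-176\right)\right) = 1156 - 36063 = -34907$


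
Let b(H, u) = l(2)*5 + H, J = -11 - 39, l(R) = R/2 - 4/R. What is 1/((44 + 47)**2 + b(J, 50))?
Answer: 1/8226 ≈ 0.00012157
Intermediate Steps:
l(R) = R/2 - 4/R (l(R) = R*(1/2) - 4/R = R/2 - 4/R)
J = -50
b(H, u) = -5 + H (b(H, u) = ((1/2)*2 - 4/2)*5 + H = (1 - 4*1/2)*5 + H = (1 - 2)*5 + H = -1*5 + H = -5 + H)
1/((44 + 47)**2 + b(J, 50)) = 1/((44 + 47)**2 + (-5 - 50)) = 1/(91**2 - 55) = 1/(8281 - 55) = 1/8226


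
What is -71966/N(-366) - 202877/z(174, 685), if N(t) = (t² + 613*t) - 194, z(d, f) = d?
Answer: -79169494/67947 ≈ -1165.2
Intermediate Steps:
N(t) = -194 + t² + 613*t
-71966/N(-366) - 202877/z(174, 685) = -71966/(-194 + (-366)² + 613*(-366)) - 202877/174 = -71966/(-194 + 133956 - 224358) - 202877*1/174 = -71966/(-90596) - 202877/174 = -71966*(-1/90596) - 202877/174 = 35983/45298 - 202877/174 = -79169494/67947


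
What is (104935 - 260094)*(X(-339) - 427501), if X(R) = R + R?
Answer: 66435825461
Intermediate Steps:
X(R) = 2*R
(104935 - 260094)*(X(-339) - 427501) = (104935 - 260094)*(2*(-339) - 427501) = -155159*(-678 - 427501) = -155159*(-428179) = 66435825461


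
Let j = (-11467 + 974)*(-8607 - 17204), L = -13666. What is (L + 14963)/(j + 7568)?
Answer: 1297/270842391 ≈ 4.7888e-6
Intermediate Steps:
j = 270834823 (j = -10493*(-25811) = 270834823)
(L + 14963)/(j + 7568) = (-13666 + 14963)/(270834823 + 7568) = 1297/270842391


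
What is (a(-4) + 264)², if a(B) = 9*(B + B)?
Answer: 36864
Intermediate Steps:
a(B) = 18*B (a(B) = 9*(2*B) = 18*B)
(a(-4) + 264)² = (18*(-4) + 264)² = (-72 + 264)² = 192² = 36864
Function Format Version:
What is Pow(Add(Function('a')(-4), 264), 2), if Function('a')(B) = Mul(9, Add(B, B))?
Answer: 36864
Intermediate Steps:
Function('a')(B) = Mul(18, B) (Function('a')(B) = Mul(9, Mul(2, B)) = Mul(18, B))
Pow(Add(Function('a')(-4), 264), 2) = Pow(Add(Mul(18, -4), 264), 2) = Pow(Add(-72, 264), 2) = Pow(192, 2) = 36864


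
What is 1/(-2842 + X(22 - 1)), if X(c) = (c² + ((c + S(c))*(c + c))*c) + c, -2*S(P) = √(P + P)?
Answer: 1153/18028283 + 9*√42/5150938 ≈ 7.5279e-5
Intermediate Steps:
S(P) = -√2*√P/2 (S(P) = -√(P + P)/2 = -√2*√P/2)
X(c) = c + c² + 2*c²*(c - √2*√c/2) (X(c) = (c² + ((c - √2*√c/2)*(c + c))*c) + c = (c² + ((c - √2*√c/2)*(2*c))*c) + c = (c² + (2*c*(c - √2*√c/2))*c) + c = (c² + 2*c²*(c - √2*√c/2)) + c = c + c² + 2*c²*(c - √2*√c/2))
1/(-2842 + X(22 - 1)) = 1/(-2842 + (22 - 1)*(1 + (22 - 1) + 2*(22 - 1)² - √2*(22 - 1)^(3/2))) = 1/(-2842 + 21*(1 + 21 + 2*21² - √2*21^(3/2))) = 1/(-2842 + 21*(1 + 21 + 2*441 - √2*21*√21)) = 1/(-2842 + 21*(1 + 21 + 882 - 21*√42)) = 1/(-2842 + 21*(904 - 21*√42)) = 1/(-2842 + (18984 - 441*√42)) = 1/(16142 - 441*√42)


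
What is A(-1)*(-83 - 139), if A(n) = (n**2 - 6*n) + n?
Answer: -1332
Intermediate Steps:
A(n) = n**2 - 5*n
A(-1)*(-83 - 139) = (-(-5 - 1))*(-83 - 139) = -1*(-6)*(-222) = 6*(-222) = -1332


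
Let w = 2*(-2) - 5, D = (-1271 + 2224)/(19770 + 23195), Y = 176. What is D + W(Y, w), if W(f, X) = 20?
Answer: 860253/42965 ≈ 20.022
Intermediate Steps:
D = 953/42965 ≈ 0.022181
w = -9 (w = -4 - 5 = -9)
D + W(Y, w) = 953/42965 + 20 = 860253/42965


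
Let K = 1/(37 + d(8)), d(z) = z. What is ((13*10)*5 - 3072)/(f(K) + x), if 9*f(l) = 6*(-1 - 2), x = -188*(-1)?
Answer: -1211/93 ≈ -13.021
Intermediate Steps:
x = 188
K = 1/45 (K = 1/(37 + 8) = 1/45 ≈ 0.022222)
f(l) = -2 (f(l) = (6*(-1 - 2))/9 = (6*(-3))/9 = (1/9)*(-18) = -2)
((13*10)*5 - 3072)/(f(K) + x) = ((13*10)*5 - 3072)/(-2 + 188) = (130*5 - 3072)/186 = (650 - 3072)*(1/186) = -2422*1/186 = -1211/93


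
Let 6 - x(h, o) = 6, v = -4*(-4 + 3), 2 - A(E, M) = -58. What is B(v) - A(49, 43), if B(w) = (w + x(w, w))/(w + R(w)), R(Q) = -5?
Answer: -64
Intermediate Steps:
A(E, M) = 60 (A(E, M) = 2 - 1*(-58) = 2 + 58 = 60)
v = 4 (v = -4*(-1) = 4)
x(h, o) = 0 (x(h, o) = 6 - 1*6 = 6 - 6 = 0)
B(w) = w/(-5 + w) (B(w) = (w + 0)/(w - 5) = w/(-5 + w))
B(v) - A(49, 43) = 4/(-5 + 4) - 1*60 = 4/(-1) - 60 = 4*(-1) - 60 = -4 - 60 = -64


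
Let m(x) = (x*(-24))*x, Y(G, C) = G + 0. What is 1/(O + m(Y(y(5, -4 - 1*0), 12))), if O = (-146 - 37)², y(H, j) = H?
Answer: 1/32889 ≈ 3.0405e-5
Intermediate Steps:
Y(G, C) = G
O = 33489 (O = (-183)² = 33489)
m(x) = -24*x² (m(x) = (-24*x)*x = -24*x²)
1/(O + m(Y(y(5, -4 - 1*0), 12))) = 1/(33489 - 24*5²) = 1/(33489 - 24*25) = 1/(33489 - 600) = 1/32889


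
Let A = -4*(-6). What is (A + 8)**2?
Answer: 1024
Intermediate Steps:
A = 24
(A + 8)**2 = (24 + 8)**2 = 32**2 = 1024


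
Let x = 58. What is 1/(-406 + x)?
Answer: -1/348 ≈ -0.0028736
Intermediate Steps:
1/(-406 + x) = 1/(-406 + 58) = 1/(-348) = -1/348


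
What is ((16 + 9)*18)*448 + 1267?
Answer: 202867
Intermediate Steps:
((16 + 9)*18)*448 + 1267 = (25*18)*448 + 1267 = 450*448 + 1267 = 201600 + 1267 = 202867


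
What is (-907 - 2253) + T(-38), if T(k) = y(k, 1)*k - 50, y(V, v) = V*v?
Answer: -1766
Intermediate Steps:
T(k) = -50 + k² (T(k) = (k*1)*k - 50 = k*k - 50 = k² - 50 = -50 + k²)
(-907 - 2253) + T(-38) = (-907 - 2253) + (-50 + (-38)²) = -3160 + (-50 + 1444) = -3160 + 1394 = -1766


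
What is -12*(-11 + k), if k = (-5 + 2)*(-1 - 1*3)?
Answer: -12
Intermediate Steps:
k = 12 (k = -3*(-1 - 3) = -3*(-4) = 12)
-12*(-11 + k) = -12*(-11 + 12) = -12*1 = -12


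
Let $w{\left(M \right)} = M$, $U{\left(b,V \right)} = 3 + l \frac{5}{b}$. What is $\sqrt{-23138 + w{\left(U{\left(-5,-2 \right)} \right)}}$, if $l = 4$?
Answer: $3 i \sqrt{2571} \approx 152.11 i$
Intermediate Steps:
$U{\left(b,V \right)} = 3 + \frac{20}{b}$ ($U{\left(b,V \right)} = 3 + 4 \frac{5}{b} = 3 + \frac{20}{b}$)
$\sqrt{-23138 + w{\left(U{\left(-5,-2 \right)} \right)}} = \sqrt{-23138 + \left(3 + \frac{20}{-5}\right)} = \sqrt{-23138 + \left(3 + 20 \left(- \frac{1}{5}\right)\right)} = \sqrt{-23138 + \left(3 - 4\right)} = \sqrt{-23138 - 1} = \sqrt{-23139} = 3 i \sqrt{2571}$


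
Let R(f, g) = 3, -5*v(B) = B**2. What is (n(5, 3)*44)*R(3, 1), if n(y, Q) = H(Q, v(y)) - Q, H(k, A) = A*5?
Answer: -3696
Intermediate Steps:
v(B) = -B**2/5
H(k, A) = 5*A
n(y, Q) = -Q - y**2 (n(y, Q) = 5*(-y**2/5) - Q = -y**2 - Q = -Q - y**2)
(n(5, 3)*44)*R(3, 1) = ((-1*3 - 1*5**2)*44)*3 = ((-3 - 1*25)*44)*3 = ((-3 - 25)*44)*3 = -28*44*3 = -1232*3 = -3696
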